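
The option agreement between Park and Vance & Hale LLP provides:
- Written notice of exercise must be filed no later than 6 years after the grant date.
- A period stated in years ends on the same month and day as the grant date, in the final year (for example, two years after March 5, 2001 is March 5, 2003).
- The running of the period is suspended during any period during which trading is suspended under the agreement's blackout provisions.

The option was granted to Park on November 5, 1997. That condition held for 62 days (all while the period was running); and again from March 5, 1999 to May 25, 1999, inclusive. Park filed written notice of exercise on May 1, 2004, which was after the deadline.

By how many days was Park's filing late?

34 days

6 years after November 5, 1997 is November 5, 2003.
Tolling adds 62 days: November 5, 2003 + 62 days = January 6, 2004.
From March 5, 1999 through May 25, 1999 inclusive is 82 days; tolling adds 82 days: January 6, 2004 + 82 days = March 28, 2004.
The deadline is March 28, 2004; from March 28, 2004 to May 1, 2004 is 34 days.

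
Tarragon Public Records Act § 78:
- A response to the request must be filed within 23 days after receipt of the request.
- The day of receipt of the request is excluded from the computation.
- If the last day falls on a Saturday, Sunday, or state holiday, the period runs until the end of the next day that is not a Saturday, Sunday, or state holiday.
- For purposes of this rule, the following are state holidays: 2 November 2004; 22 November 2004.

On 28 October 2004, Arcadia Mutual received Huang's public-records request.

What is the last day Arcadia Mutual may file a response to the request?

23 days after 28 October 2004 is November 20, 2004.
November 20, 2004 is Saturday; November 21, 2004 is Sunday; November 22, 2004 is a listed holiday. The next qualifying day is November 23, 2004.

November 23, 2004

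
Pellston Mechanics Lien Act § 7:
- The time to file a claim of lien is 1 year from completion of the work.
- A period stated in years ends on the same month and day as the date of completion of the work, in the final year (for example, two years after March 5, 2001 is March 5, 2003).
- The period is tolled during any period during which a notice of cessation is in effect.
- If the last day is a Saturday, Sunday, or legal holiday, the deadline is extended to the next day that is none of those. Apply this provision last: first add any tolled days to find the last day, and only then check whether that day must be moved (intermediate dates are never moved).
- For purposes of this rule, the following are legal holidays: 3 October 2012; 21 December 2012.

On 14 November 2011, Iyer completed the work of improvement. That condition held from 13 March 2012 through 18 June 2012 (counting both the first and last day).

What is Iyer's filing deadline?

February 20, 2013

1 year after 14 November 2011 is November 14, 2012.
From March 13, 2012 through June 18, 2012 inclusive is 98 days; tolling adds 98 days: November 14, 2012 + 98 days = February 20, 2013.
February 20, 2013 is a Wednesday and not a legal holiday, so no extension applies.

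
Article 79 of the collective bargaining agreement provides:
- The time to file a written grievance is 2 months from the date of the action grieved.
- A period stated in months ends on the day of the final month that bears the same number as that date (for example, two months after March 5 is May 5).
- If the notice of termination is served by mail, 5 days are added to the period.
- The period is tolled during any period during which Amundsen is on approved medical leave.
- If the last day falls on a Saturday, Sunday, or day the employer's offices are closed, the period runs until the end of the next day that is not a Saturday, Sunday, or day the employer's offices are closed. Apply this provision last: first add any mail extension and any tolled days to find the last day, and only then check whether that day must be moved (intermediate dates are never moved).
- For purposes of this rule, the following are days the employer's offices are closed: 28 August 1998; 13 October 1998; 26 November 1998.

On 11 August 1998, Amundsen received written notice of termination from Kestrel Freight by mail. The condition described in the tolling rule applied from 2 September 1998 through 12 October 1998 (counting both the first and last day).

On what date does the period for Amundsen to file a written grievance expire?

November 27, 1998

2 months after 11 August 1998 is October 11, 1998.
Service was by mail, adding 5 days: October 11, 1998 + 5 days = October 16, 1998.
From September 2, 1998 through October 12, 1998 inclusive is 41 days; tolling adds 41 days: October 16, 1998 + 41 days = November 26, 1998.
November 26, 1998 is a listed holiday. The next qualifying day is November 27, 1998.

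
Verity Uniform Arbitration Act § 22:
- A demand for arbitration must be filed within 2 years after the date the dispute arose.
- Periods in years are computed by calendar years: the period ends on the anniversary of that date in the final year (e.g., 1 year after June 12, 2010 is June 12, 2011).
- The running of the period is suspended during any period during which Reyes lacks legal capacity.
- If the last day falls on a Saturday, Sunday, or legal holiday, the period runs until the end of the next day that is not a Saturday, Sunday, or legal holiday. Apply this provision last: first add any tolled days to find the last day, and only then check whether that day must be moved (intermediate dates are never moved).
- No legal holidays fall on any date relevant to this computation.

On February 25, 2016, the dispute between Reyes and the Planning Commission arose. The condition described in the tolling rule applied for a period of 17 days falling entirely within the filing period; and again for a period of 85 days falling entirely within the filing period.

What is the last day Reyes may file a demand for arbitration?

2 years after February 25, 2016 is February 25, 2018.
Tolling adds 17 days: February 25, 2018 + 17 days = March 14, 2018.
Tolling adds 85 days: March 14, 2018 + 85 days = June 7, 2018.
June 7, 2018 is a Thursday and not a legal holiday, so no extension applies.

June 7, 2018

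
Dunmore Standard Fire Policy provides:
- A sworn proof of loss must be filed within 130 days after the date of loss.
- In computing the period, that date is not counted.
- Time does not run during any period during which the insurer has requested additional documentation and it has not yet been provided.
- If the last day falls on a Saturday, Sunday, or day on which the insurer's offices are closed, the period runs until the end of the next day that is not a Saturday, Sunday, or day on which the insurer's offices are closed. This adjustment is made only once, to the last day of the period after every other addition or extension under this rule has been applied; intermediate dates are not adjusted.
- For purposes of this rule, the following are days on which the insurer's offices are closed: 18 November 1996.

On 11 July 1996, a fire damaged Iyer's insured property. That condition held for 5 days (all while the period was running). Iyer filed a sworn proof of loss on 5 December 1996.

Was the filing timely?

No

130 days after 11 July 1996 is November 18, 1996.
Tolling adds 5 days: November 18, 1996 + 5 days = November 23, 1996.
November 23, 1996 is Saturday; November 24, 1996 is Sunday. The next qualifying day is November 25, 1996.
The deadline is November 25, 1996; the filing on December 5, 1996 is after that date.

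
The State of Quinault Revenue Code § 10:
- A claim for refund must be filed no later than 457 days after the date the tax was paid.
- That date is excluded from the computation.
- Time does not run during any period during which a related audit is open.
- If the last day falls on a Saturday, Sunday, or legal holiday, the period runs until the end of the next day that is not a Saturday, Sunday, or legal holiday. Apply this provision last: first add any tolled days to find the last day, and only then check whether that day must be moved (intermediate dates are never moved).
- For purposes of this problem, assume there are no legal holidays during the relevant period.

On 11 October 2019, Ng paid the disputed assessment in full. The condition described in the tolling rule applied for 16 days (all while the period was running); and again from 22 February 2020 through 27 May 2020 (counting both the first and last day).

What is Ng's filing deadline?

May 3, 2021

457 days after 11 October 2019 is January 10, 2021.
Tolling adds 16 days: January 10, 2021 + 16 days = January 26, 2021.
From February 22, 2020 through May 27, 2020 inclusive is 96 days; tolling adds 96 days: January 26, 2021 + 96 days = May 2, 2021.
May 2, 2021 is Sunday. The next qualifying day is May 3, 2021.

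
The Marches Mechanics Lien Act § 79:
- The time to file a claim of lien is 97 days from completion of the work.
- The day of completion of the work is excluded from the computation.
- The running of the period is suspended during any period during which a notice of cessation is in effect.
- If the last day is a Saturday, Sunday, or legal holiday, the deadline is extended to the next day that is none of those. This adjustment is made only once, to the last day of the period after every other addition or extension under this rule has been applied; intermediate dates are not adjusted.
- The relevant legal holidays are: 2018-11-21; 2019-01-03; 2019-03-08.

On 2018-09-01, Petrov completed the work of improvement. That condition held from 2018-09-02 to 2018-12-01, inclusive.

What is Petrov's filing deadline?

March 11, 2019

97 days after 2018-09-01 is December 7, 2018.
From September 2, 2018 through December 1, 2018 inclusive is 91 days; tolling adds 91 days: December 7, 2018 + 91 days = March 8, 2019.
March 8, 2019 is a listed holiday; March 9, 2019 is Saturday; March 10, 2019 is Sunday. The next qualifying day is March 11, 2019.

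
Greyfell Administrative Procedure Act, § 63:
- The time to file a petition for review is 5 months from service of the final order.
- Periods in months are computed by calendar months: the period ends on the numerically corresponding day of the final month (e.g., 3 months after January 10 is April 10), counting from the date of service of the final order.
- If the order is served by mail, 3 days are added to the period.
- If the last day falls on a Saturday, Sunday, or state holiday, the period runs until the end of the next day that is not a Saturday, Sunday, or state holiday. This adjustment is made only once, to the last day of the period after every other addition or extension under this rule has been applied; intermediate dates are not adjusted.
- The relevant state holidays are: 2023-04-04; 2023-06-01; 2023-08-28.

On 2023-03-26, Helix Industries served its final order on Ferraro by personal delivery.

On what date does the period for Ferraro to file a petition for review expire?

5 months after 2023-03-26 is August 26, 2023.
Service was not by mail, so no mail extension applies.
August 26, 2023 is Saturday; August 27, 2023 is Sunday; August 28, 2023 is a listed holiday. The next qualifying day is August 29, 2023.

August 29, 2023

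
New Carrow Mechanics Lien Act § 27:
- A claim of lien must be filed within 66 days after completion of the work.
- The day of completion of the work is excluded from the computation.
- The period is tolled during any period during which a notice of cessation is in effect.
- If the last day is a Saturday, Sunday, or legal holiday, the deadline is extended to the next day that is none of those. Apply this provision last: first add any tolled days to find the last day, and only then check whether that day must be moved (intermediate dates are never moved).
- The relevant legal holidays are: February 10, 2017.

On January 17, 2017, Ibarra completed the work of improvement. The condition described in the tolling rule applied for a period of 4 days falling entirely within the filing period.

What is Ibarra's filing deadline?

March 28, 2017

66 days after January 17, 2017 is March 24, 2017.
Tolling adds 4 days: March 24, 2017 + 4 days = March 28, 2017.
March 28, 2017 is a Tuesday and not a legal holiday, so no extension applies.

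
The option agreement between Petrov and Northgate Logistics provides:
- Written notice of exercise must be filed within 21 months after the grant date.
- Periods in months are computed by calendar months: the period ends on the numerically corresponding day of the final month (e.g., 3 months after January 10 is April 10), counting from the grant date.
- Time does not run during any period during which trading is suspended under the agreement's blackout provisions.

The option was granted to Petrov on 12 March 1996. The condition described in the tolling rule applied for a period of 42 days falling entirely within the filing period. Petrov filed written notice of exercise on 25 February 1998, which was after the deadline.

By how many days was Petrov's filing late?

33 days

21 months after 12 March 1996 is December 12, 1997.
Tolling adds 42 days: December 12, 1997 + 42 days = January 23, 1998.
The deadline is January 23, 1998; from January 23, 1998 to February 25, 1998 is 33 days.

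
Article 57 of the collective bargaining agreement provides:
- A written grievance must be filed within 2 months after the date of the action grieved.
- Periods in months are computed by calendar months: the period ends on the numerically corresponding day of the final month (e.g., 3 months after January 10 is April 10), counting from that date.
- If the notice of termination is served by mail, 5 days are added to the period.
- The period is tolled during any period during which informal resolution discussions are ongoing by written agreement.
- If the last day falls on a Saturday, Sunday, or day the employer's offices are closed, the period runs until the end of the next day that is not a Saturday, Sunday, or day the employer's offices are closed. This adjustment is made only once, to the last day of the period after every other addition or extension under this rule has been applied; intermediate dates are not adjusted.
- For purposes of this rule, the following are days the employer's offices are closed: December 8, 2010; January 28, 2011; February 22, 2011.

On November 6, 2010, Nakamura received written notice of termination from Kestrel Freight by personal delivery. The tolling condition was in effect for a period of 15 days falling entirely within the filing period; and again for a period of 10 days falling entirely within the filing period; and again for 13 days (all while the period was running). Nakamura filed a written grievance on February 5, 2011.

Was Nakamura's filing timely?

2 months after November 6, 2010 is January 6, 2011.
Service was not by mail, so no mail extension applies.
Tolling adds 15 days: January 6, 2011 + 15 days = January 21, 2011.
Tolling adds 10 days: January 21, 2011 + 10 days = January 31, 2011.
Tolling adds 13 days: January 31, 2011 + 13 days = February 13, 2011.
February 13, 2011 is Sunday. The next qualifying day is February 14, 2011.
The deadline is February 14, 2011; the filing on February 5, 2011 is on or before that date.

Yes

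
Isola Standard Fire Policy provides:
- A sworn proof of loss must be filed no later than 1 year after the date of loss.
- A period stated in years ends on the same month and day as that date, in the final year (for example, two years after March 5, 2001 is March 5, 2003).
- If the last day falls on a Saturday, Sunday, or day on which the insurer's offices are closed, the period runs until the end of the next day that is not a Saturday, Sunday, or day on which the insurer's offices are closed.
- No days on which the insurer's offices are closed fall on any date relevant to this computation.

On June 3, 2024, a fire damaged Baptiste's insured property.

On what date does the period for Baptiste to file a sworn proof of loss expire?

June 3, 2025

1 year after June 3, 2024 is June 3, 2025.
June 3, 2025 is a Tuesday and not a day on which the insurer's offices are closed, so no extension applies.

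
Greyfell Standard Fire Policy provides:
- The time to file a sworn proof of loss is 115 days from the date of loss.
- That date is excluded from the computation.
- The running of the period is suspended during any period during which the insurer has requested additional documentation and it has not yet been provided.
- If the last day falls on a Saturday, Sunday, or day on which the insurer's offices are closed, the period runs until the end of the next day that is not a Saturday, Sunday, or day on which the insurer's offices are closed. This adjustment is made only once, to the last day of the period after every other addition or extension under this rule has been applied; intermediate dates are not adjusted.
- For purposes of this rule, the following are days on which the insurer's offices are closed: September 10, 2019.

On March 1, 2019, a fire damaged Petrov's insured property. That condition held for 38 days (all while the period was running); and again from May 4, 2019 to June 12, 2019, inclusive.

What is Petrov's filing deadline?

115 days after March 1, 2019 is June 24, 2019.
Tolling adds 38 days: June 24, 2019 + 38 days = August 1, 2019.
From May 4, 2019 through June 12, 2019 inclusive is 40 days; tolling adds 40 days: August 1, 2019 + 40 days = September 10, 2019.
September 10, 2019 is a listed holiday. The next qualifying day is September 11, 2019.

September 11, 2019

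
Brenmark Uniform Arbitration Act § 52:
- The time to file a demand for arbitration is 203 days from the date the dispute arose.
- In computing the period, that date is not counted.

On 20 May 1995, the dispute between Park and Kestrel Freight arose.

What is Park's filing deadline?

203 days after 20 May 1995 is December 9, 1995.

December 9, 1995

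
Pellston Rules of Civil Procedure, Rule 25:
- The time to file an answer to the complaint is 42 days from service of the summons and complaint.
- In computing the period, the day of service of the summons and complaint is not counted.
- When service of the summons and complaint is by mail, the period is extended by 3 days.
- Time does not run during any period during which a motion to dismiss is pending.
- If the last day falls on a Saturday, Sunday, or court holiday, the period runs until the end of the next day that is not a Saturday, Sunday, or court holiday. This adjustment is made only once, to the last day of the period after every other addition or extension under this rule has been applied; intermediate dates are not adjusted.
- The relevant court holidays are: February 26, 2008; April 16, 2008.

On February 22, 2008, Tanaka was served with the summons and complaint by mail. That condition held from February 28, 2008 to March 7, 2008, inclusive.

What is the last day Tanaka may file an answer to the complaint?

42 days after February 22, 2008 is April 4, 2008.
Service was by mail, adding 3 days: April 4, 2008 + 3 days = April 7, 2008.
From February 28, 2008 through March 7, 2008 inclusive is 9 days; tolling adds 9 days: April 7, 2008 + 9 days = April 16, 2008.
April 16, 2008 is a listed holiday. The next qualifying day is April 17, 2008.

April 17, 2008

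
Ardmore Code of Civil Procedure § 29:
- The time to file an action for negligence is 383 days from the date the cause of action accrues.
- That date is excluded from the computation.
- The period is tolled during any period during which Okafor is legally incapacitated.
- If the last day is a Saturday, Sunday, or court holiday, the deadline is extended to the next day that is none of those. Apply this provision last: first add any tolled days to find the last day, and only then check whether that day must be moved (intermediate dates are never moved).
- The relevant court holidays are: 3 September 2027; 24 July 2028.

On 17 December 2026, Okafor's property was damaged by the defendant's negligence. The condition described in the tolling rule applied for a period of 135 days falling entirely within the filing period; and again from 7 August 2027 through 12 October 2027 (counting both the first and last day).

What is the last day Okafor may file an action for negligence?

July 25, 2028

383 days after 17 December 2026 is January 4, 2028.
Tolling adds 135 days: January 4, 2028 + 135 days = May 18, 2028.
From August 7, 2027 through October 12, 2027 inclusive is 67 days; tolling adds 67 days: May 18, 2028 + 67 days = July 24, 2028.
July 24, 2028 is a listed holiday. The next qualifying day is July 25, 2028.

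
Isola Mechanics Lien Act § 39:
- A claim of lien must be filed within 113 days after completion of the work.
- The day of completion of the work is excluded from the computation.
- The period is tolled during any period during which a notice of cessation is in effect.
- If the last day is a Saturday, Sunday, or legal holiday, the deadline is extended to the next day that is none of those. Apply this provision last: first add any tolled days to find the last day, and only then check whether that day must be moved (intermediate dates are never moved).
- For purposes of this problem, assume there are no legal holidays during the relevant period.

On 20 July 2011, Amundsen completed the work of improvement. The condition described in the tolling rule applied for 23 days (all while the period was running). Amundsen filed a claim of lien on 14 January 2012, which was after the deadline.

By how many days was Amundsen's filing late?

113 days after 20 July 2011 is November 10, 2011.
Tolling adds 23 days: November 10, 2011 + 23 days = December 3, 2011.
December 3, 2011 is Saturday; December 4, 2011 is Sunday. The next qualifying day is December 5, 2011.
The deadline is December 5, 2011; from December 5, 2011 to January 14, 2012 is 40 days.

40 days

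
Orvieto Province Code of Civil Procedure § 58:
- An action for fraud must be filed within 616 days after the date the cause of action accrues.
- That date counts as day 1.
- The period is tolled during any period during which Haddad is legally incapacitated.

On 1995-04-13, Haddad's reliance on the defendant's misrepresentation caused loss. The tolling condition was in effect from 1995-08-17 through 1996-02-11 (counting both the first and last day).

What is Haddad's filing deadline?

June 15, 1997

Counting 1995-04-13 as day 1, day 616 is December 18, 1996.
From August 17, 1995 through February 11, 1996 inclusive is 179 days; tolling adds 179 days: December 18, 1996 + 179 days = June 15, 1997.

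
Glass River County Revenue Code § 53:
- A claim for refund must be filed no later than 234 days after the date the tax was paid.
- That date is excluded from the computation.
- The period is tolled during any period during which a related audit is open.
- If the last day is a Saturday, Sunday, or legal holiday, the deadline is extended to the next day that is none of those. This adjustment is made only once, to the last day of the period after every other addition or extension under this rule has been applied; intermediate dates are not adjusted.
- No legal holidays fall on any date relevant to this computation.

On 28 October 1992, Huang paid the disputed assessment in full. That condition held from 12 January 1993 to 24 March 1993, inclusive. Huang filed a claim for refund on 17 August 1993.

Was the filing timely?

Yes

234 days after 28 October 1992 is June 19, 1993.
From January 12, 1993 through March 24, 1993 inclusive is 72 days; tolling adds 72 days: June 19, 1993 + 72 days = August 30, 1993.
August 30, 1993 is a Monday and not a legal holiday, so no extension applies.
The deadline is August 30, 1993; the filing on August 17, 1993 is on or before that date.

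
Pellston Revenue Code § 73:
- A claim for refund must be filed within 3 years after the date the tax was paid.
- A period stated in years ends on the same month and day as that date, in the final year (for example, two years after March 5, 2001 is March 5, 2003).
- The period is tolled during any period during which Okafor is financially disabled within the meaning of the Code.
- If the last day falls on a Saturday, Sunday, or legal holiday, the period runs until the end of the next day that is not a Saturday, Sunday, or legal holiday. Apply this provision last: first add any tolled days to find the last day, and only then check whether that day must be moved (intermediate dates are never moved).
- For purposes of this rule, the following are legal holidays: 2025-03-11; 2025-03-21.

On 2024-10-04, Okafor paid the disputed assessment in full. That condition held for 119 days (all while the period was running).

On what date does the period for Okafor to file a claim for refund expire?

January 31, 2028

3 years after 2024-10-04 is October 4, 2027.
Tolling adds 119 days: October 4, 2027 + 119 days = January 31, 2028.
January 31, 2028 is a Monday and not a legal holiday, so no extension applies.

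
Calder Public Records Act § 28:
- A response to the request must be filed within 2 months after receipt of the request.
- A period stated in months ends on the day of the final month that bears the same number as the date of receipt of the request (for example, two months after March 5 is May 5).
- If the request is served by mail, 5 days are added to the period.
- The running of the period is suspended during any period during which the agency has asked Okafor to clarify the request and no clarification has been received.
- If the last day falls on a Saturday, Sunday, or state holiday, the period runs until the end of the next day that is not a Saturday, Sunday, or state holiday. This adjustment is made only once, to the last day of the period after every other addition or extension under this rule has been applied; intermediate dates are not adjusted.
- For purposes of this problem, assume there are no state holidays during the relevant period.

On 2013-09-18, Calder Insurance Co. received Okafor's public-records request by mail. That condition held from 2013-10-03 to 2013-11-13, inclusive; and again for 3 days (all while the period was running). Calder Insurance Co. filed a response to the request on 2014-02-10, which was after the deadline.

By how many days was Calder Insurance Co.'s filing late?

2 months after 2013-09-18 is November 18, 2013.
Service was by mail, adding 5 days: November 18, 2013 + 5 days = November 23, 2013.
From October 3, 2013 through November 13, 2013 inclusive is 42 days; tolling adds 42 days: November 23, 2013 + 42 days = January 4, 2014.
Tolling adds 3 days: January 4, 2014 + 3 days = January 7, 2014.
January 7, 2014 is a Tuesday and not a state holiday, so no extension applies.
The deadline is January 7, 2014; from January 7, 2014 to February 10, 2014 is 34 days.

34 days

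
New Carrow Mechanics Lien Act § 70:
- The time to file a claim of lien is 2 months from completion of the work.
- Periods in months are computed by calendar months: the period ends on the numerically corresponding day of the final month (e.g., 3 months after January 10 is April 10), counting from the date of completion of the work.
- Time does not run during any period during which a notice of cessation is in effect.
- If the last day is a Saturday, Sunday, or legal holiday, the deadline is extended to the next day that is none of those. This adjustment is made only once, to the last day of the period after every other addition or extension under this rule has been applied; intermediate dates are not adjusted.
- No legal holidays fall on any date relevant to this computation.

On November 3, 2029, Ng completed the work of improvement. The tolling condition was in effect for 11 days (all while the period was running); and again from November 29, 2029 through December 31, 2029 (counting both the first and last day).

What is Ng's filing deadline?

2 months after November 3, 2029 is January 3, 2030.
Tolling adds 11 days: January 3, 2030 + 11 days = January 14, 2030.
From November 29, 2029 through December 31, 2029 inclusive is 33 days; tolling adds 33 days: January 14, 2030 + 33 days = February 16, 2030.
February 16, 2030 is Saturday; February 17, 2030 is Sunday. The next qualifying day is February 18, 2030.

February 18, 2030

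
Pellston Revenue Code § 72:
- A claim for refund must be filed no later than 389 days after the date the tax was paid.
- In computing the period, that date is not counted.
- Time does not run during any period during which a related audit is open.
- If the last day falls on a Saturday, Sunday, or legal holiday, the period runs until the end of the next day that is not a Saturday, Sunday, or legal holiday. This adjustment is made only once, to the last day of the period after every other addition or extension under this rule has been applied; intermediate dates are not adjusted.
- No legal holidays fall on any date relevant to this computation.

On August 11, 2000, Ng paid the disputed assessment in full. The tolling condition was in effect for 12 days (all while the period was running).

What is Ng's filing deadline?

September 17, 2001

389 days after August 11, 2000 is September 4, 2001.
Tolling adds 12 days: September 4, 2001 + 12 days = September 16, 2001.
September 16, 2001 is Sunday. The next qualifying day is September 17, 2001.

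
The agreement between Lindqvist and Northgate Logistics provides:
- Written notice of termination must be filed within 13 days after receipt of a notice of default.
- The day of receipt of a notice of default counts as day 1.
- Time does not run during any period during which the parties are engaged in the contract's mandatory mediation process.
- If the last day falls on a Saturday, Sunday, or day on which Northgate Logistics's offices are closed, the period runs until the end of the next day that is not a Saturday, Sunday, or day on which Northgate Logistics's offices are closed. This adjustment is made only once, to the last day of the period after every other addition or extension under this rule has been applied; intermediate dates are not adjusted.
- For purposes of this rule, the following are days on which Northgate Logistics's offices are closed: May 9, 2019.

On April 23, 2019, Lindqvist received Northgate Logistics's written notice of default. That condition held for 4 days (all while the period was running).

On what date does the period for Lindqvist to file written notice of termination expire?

Counting April 23, 2019 as day 1, day 13 is May 5, 2019.
Tolling adds 4 days: May 5, 2019 + 4 days = May 9, 2019.
May 9, 2019 is a listed holiday. The next qualifying day is May 10, 2019.

May 10, 2019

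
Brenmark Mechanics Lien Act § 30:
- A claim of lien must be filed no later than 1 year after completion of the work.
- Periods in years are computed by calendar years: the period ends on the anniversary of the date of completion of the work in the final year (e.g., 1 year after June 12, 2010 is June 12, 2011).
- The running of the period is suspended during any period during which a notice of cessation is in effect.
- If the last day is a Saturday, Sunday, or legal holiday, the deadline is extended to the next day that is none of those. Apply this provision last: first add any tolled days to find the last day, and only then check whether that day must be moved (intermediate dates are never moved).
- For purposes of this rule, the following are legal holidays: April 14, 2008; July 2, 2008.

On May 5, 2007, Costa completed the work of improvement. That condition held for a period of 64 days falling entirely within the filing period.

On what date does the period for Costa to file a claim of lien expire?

1 year after May 5, 2007 is May 5, 2008.
Tolling adds 64 days: May 5, 2008 + 64 days = July 8, 2008.
July 8, 2008 is a Tuesday and not a legal holiday, so no extension applies.

July 8, 2008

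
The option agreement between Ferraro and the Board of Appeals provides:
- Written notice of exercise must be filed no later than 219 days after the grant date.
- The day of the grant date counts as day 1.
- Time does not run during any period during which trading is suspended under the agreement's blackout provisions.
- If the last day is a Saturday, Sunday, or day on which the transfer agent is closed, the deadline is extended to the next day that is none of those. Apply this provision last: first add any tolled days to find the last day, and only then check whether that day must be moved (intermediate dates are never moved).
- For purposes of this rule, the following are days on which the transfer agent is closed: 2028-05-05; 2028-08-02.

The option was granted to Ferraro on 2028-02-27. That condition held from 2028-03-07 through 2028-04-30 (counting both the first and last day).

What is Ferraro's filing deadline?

November 27, 2028

Counting 2028-02-27 as day 1, day 219 is October 2, 2028.
From March 7, 2028 through April 30, 2028 inclusive is 55 days; tolling adds 55 days: October 2, 2028 + 55 days = November 26, 2028.
November 26, 2028 is Sunday. The next qualifying day is November 27, 2028.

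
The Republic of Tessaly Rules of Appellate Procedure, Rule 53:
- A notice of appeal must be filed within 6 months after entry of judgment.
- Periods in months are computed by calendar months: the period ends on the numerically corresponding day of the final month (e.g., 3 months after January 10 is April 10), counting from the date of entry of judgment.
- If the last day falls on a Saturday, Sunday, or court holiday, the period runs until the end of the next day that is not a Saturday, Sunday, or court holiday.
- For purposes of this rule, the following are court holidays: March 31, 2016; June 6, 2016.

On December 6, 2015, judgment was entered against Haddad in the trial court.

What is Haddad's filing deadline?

June 7, 2016

6 months after December 6, 2015 is June 6, 2016.
June 6, 2016 is a listed holiday. The next qualifying day is June 7, 2016.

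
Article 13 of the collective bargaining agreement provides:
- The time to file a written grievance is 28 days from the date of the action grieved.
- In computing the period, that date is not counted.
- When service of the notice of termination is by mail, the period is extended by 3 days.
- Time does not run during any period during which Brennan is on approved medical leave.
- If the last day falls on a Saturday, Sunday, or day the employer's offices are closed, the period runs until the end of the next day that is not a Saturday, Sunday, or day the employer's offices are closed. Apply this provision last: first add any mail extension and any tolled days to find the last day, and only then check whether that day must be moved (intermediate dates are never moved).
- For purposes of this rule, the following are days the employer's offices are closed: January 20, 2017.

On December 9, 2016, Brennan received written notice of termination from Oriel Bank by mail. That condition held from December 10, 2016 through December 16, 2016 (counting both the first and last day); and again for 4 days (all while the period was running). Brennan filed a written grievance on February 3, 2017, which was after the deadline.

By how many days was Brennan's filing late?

28 days after December 9, 2016 is January 6, 2017.
Service was by mail, adding 3 days: January 6, 2017 + 3 days = January 9, 2017.
From December 10, 2016 through December 16, 2016 inclusive is 7 days; tolling adds 7 days: January 9, 2017 + 7 days = January 16, 2017.
Tolling adds 4 days: January 16, 2017 + 4 days = January 20, 2017.
January 20, 2017 is a listed holiday; January 21, 2017 is Saturday; January 22, 2017 is Sunday. The next qualifying day is January 23, 2017.
The deadline is January 23, 2017; from January 23, 2017 to February 3, 2017 is 11 days.

11 days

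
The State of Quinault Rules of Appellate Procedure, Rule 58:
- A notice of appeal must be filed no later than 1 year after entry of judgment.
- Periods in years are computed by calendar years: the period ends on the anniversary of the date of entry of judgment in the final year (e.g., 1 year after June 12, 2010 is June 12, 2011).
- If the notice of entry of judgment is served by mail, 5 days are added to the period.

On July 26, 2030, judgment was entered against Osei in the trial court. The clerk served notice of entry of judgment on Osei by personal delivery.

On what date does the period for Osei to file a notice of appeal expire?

1 year after July 26, 2030 is July 26, 2031.
Service was not by mail, so no mail extension applies.

July 26, 2031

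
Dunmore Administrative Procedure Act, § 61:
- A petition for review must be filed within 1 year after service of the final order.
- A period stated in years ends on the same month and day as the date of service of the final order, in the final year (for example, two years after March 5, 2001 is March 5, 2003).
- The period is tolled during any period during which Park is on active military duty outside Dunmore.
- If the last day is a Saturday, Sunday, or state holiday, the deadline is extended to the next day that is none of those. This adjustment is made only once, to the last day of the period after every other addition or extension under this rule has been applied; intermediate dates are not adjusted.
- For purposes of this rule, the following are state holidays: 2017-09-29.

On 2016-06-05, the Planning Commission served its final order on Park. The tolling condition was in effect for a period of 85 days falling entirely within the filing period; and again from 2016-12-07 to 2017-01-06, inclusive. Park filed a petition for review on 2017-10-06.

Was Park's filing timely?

No

1 year after 2016-06-05 is June 5, 2017.
Tolling adds 85 days: June 5, 2017 + 85 days = August 29, 2017.
From December 7, 2016 through January 6, 2017 inclusive is 31 days; tolling adds 31 days: August 29, 2017 + 31 days = September 29, 2017.
September 29, 2017 is a listed holiday; September 30, 2017 is Saturday; October 1, 2017 is Sunday. The next qualifying day is October 2, 2017.
The deadline is October 2, 2017; the filing on October 6, 2017 is after that date.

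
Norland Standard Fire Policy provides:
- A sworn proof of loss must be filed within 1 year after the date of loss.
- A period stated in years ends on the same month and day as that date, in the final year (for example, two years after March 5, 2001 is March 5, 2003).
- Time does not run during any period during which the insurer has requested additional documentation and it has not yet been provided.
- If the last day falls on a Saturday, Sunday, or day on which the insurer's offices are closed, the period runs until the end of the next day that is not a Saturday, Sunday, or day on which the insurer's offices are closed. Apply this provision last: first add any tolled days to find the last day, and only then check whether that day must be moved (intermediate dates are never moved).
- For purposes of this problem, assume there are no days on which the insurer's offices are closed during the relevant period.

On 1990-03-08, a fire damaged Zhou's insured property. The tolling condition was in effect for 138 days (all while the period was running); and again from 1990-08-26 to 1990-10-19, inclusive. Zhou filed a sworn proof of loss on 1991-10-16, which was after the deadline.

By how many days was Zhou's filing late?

1 year after 1990-03-08 is March 8, 1991.
Tolling adds 138 days: March 8, 1991 + 138 days = July 24, 1991.
From August 26, 1990 through October 19, 1990 inclusive is 55 days; tolling adds 55 days: July 24, 1991 + 55 days = September 17, 1991.
September 17, 1991 is a Tuesday and not a day on which the insurer's offices are closed, so no extension applies.
The deadline is September 17, 1991; from September 17, 1991 to October 16, 1991 is 29 days.

29 days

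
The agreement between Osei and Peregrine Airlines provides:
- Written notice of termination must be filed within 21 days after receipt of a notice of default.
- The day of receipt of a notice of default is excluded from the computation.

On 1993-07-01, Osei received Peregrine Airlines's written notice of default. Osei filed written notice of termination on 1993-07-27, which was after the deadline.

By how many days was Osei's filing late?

5 days

21 days after 1993-07-01 is July 22, 1993.
The deadline is July 22, 1993; from July 22, 1993 to July 27, 1993 is 5 days.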